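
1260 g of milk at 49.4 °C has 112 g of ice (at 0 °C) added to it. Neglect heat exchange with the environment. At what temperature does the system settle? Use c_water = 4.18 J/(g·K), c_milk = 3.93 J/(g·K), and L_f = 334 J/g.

T_f ≈ 38.2 °C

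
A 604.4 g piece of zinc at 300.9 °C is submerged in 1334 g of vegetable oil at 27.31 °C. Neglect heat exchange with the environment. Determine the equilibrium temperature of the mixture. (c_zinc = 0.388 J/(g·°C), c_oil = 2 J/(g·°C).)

With ΣQ=0 the equilibrium temperature is the m·c-weighted mean:
T_f = (234.51*300.9 + 2668*27.31) / (234.51 + 2668)
    = 143426 / 2902.5 ≈ 49.41 °C

T_f ≈ 49.4 °C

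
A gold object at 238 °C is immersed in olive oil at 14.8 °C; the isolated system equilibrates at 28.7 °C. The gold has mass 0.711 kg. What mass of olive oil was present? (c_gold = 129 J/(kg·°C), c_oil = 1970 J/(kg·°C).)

|Q_gold| = |Q_oil|:
0.711·129·(238 − 28.7) = m·1970·(28.7 − 14.8)
27383 m = 19197  ⇒  m ≈ 0.701 kg

m ≈ 0.701 kg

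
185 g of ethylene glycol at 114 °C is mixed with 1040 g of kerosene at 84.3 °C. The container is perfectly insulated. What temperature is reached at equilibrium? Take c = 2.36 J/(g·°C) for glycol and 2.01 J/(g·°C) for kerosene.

T_f ≈ 89.4 °C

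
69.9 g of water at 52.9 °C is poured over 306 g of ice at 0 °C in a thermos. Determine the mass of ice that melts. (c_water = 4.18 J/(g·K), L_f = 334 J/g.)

m_melted ≈ 46.3 g

Water can give up m c ΔT = 69.9×4.18×52.9 = 15456 J before reaching 0 °C.
Fully melting the ice requires m_ice L_f = 306×334 = 102204 J.
15456 J < 102204 J, so only part of the ice melts and the system sits at 0 °C.
Mass melted = 15456/334 ≈ 46.28 g.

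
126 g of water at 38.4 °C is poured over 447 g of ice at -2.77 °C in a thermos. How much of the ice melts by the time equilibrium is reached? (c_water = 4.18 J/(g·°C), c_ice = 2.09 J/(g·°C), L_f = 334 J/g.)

m_melted ≈ 52.8 g

Heat available from the water dropping to 0 °C: 126×4.18×38.4 = 20225 J.
Warming the ice to 0 °C takes 447×2.09×2.77 = 2587.8 J, leaving 17637 J for melting.
Melting all 447 g of ice would need 447×334 = 149298 J.
That's not enough to melt it all — equilibrium is at 0 °C with ice remaining.
Mass melted = 17637/334 ≈ 52.8 g.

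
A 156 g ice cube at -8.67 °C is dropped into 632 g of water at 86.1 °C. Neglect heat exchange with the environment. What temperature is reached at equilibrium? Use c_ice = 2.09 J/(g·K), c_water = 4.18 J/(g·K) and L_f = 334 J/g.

T_f ≈ 52.4 °C

Sum of m c ΔT and latent-heat terms is zero:
ice -8.67→0 °C: 156·2.09·8.67 = 2826.8
  fusion: m_ice L_f = 156·334 = 52104
  warm the meltwater: 652.08 T
  water: 2641.8(T − 86.1)
3293.8 T = 227456 − 54931 = 172525
T ≈ 52.38 °C — above 0 °C, consistent with complete melting.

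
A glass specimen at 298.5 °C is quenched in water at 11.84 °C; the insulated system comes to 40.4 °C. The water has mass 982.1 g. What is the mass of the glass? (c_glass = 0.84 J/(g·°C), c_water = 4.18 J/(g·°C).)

Heat lost by the glass = heat gained by the water:
m·0.84·(298.5 − 40.4) = 982.1·4.18·(40.4 − 11.84)
216.8 m = 117244  ⇒  m ≈ 540.8 g

m ≈ 541 g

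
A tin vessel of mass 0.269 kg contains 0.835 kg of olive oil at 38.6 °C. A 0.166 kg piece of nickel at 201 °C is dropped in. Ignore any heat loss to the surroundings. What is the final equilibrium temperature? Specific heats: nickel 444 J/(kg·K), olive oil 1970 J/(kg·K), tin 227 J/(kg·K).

Heat gained plus heat lost sum to zero:
0.166×444×(T − 201) + 0.835×1970×(T − 38.6) + 0.269×227×(T − 38.6) = 0
(73.7 + 1644.9 + 61.06) T = 73.7×201 + 1644.9×38.6 + 61.06×38.6
T = 80667/1779.7 ≈ 45.33 °C

T_f ≈ 45.3 °C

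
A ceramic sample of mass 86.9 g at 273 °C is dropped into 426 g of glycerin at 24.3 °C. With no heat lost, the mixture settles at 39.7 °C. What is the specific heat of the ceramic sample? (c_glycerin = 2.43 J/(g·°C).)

Taking heat into each body as positive, Σ m c ΔT = 0:
86.9·c·(39.7 − 273) + 426·2.43·(39.7 − 24.3) = 0
-20274 c = -15942
c = -15942/-20274 ≈ 0.7863 J/(g·°C)

c ≈ 0.786 J/(g·°C)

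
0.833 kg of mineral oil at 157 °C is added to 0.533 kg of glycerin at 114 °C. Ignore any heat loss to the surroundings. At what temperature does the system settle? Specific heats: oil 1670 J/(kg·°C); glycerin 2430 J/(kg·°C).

Net heat exchanged in the isolated system is zero:
0.833·1670·(T − 157) + 0.533·2430·(T − 114) = 0
1391.1(T − 157) + 1295.2(T − 114) = 0
(1391.1 + 1295.2) T = 1391.1·157 + 1295.2·114
T = 366056 / 2686.3 = 136 °C

T_f ≈ 136.3 °C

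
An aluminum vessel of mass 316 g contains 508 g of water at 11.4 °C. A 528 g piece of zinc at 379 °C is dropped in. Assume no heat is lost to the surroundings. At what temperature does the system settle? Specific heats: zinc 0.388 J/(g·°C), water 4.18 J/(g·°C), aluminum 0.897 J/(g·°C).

T_f ≈ 40.2 °C

T_f is the heat-capacity-weighted average of the initial temperatures:
T_f = (204.86·379 + 2123.4·11.4 + 283.45·11.4) / (204.86 + 2123.4 + 283.45)
    = 105082 / 2611.8 ≈ 40.23 °C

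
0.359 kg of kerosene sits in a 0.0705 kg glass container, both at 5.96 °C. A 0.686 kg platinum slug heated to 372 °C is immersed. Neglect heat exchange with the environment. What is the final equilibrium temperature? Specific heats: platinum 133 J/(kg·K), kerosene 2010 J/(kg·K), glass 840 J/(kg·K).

Setting the total heat transfer to zero:
0.686×133×(T − 372) + 0.359×2010×(T − 5.96) + 0.0705×840×(T − 5.96) = 0
(91.24 + 721.59 + 59.22) T = 91.24×372 + 721.59×5.96 + 59.22×5.96
T = 38594 / 872.05 = 44.3 °C

T_f ≈ 44.3 °C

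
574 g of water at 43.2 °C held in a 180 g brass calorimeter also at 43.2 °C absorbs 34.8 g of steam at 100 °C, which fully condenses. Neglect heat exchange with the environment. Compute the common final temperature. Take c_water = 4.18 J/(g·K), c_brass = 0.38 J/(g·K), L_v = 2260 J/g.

T_f ≈ 76.5 °C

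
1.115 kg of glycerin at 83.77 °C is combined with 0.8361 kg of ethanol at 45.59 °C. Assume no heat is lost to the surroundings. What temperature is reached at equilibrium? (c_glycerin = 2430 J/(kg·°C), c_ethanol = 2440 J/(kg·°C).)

T_f ≈ 67.4 °C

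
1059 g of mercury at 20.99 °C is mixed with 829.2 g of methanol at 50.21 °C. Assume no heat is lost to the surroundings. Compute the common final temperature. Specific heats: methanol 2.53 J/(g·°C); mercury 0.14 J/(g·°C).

T_f ≈ 48.3 °C

Heat lost by the methanol equals heat gained by the mercury:
829.2*2.53*(50.21 − T) = 1059*0.14*(T − 20.99)
2097.9(50.21 − T) = 148.26(T − 20.99)
2246.1 T = 108446  ⇒  T ≈ 48.28 °C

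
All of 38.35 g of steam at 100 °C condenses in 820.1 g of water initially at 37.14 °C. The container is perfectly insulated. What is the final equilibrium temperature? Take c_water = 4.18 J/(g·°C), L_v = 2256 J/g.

T_f ≈ 64.1 °C

Energy conservation, ΣQ = 0:
latent heat released on condensation: 38.35×2256 = 86518
  condensate cools 100→T: 38.35×4.18×(T − 100) = 160.3(T − 100)
  original water: 3428(T − 37.14)
3588.3 T = 86518 + 16030 + 127317 = 229864
T ≈ 64.06 °C, under the boiling point, so the assumption holds.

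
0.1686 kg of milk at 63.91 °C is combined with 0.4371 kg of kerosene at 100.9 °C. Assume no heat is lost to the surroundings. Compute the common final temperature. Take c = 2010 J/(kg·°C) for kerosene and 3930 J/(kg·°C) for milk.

Set heat shed by the hot body equal to heat absorbed by the cold body:
0.4371·2010·(100.9 − T) = 0.1686·3930·(T − 63.91)
878.57(100.9 − T) = 662.6(T − 63.91)
1541.2 T = 130994  ⇒  T ≈ 85.00 °C

T_f ≈ 85.0 °C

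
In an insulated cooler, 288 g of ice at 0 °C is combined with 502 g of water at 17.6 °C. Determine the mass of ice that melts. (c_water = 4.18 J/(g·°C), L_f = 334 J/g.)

m_melted ≈ 111 g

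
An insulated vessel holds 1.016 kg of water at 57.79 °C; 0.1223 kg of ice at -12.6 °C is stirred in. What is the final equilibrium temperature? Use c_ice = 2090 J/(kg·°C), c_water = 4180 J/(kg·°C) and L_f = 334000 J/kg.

T_f ≈ 42.3 °C

Conservation of energy gives ΣQ = 0:
ice -12.6→0 °C: 0.1223·2090·12.6 = 3220.6; melt ice: 0.1223·334000 = 40848; warm the meltwater: 511.21 T; water: 4246.9(T − 57.79)
4758.1 T = 245427 − 44069 = 201358
T ≈ 42.32 °C. Since T > 0 °C, the all-ice-melts assumption holds.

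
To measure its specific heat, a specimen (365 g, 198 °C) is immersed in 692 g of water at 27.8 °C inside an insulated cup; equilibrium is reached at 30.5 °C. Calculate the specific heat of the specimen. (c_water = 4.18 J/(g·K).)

c ≈ 0.128 J/(g·K)

Heat gained plus heat lost sum to zero:
365×c×(30.5 − 198) + 692×4.18×(30.5 − 27.8) = 0
-61138 c = -7809.9
c = -7809.9/-61138 ≈ 0.1277 J/(g·K)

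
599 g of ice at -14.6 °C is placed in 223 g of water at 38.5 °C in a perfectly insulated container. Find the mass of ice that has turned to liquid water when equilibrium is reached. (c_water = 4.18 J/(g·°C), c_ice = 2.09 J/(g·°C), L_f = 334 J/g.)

m_melted ≈ 52.7 g

Cooling the water to 0 °C releases 223·4.18·38.5 = 35887 J.
Warming the ice to 0 °C takes 599·2.09·14.6 = 18278 J, leaving 17610 J for melting.
To melt every bit of ice: 599·334 = 200066 J.
Since 17610 < 200066 J, not all the ice melts; equilibrium is at 0 °C.
m_melt = 17610 / L_f = 52.72 g.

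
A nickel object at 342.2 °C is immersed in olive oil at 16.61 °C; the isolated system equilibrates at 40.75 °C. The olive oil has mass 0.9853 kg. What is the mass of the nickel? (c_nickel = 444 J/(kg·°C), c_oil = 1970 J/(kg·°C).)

m ≈ 0.35 kg

Net heat exchanged in the isolated system is zero:
m×444×(40.75 − 342.2) + 0.9853×1970×(40.75 − 16.61) = 0
-133844 m = -46857
m = -46857/-133844 ≈ 0.3501 kg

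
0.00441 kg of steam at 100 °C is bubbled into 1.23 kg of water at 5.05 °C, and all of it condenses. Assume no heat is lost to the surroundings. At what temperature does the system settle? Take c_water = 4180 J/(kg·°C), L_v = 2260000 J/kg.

T_f ≈ 7.3 °C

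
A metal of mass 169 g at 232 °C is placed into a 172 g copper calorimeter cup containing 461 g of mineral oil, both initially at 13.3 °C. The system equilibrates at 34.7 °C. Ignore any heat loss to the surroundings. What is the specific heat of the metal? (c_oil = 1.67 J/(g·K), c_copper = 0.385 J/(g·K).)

c ≈ 0.537 J/(g·K)

Let T be the final temperature. ΣQ_i = 0:
169×c×(34.7 − 232) + 461×1.67×(34.7 − 13.3) + 172×0.385×(34.7 − 13.3) = 0
-33344 c = -17892
c = -17892/-33344 ≈ 0.5366 J/(g·K)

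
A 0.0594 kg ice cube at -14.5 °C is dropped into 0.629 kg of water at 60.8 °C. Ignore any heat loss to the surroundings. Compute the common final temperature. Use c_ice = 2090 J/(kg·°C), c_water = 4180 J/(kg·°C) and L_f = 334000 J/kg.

T_f ≈ 48.0 °C

Let T be the final temperature. ΣQ_i = 0:
ice -14.5→0 °C: 0.0594×2090×14.5 = 1800.1
  latent heat to melt: 0.0594×334000 = 19840
  warm the meltwater: 248.29 T
  water: 2629.2(T − 60.8)
2877.5 T = 159857 − 21640 = 138217
T ≈ 48.03 °C. Since T > 0 °C, the all-ice-melts assumption holds.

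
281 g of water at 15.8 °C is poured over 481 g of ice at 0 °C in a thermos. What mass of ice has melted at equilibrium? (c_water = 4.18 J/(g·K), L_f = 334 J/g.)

Water can give up m c ΔT = 281·4.18·15.8 = 18558 J before reaching 0 °C.
To melt every bit of ice: 481·334 = 160654 J.
18558 J < 160654 J, so only part of the ice melts and the system sits at 0 °C.
m_melted·334 = 18558  ⇒  m_melted ≈ 55.56 g.

m_melted ≈ 55.6 g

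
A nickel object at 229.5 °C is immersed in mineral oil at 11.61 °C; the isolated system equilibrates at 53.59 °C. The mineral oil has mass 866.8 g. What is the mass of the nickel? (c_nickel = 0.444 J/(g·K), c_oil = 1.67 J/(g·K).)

m ≈ 778 g

|Q_nickel| = |Q_oil|:
m×0.444×(229.5 − 53.59) = 866.8×1.67×(53.59 − 11.61)
78.1 m = 60768  ⇒  m ≈ 778 g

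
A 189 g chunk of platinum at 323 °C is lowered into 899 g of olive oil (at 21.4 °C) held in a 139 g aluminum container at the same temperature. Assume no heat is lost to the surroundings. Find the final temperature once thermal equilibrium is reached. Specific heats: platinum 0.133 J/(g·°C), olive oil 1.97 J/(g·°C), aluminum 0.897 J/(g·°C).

Energy conservation, ΣQ = 0:
189×0.133×(T − 323) + 899×1.97×(T − 21.4) + 139×0.897×(T − 21.4) = 0
(25.14 + 1771 + 124.68) T = 25.14×323 + 1771×21.4 + 124.68×21.4
T = 48688 / 1920.8 = 25.3 °C

T_f ≈ 25.3 °C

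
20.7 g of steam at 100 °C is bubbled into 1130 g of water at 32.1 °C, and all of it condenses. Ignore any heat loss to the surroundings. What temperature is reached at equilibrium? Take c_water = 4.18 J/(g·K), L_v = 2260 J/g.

T_f ≈ 43.0 °C

Net heat exchanged in the isolated system is zero:
latent heat released on condensation: 20.7·2260 = 46782; condensed water 100 °C→T: 86.53(T − 100); water warms: 1130·4.18·(T − 32.1) = 4723.4(T − 32.1)
4809.9 T = 46782 + 8652.6 + 151621 = 207056
T ≈ 43.05 °C, under the boiling point, so the assumption holds.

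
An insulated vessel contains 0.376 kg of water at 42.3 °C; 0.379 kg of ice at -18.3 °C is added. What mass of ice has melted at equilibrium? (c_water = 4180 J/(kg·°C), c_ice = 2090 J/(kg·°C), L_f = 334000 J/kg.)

Cooling the water to 0 °C releases 0.376·4180·42.3 = 66482 J.
Of that, 0.379·2090·18.3 = 14496 J goes to bring the ice to 0 °C, leaving 51986 J.
Melting all 0.379 kg of ice would need 0.379·334000 = 126586 J.
51986 J < 126586 J, so only part of the ice melts and the system sits at 0 °C.
m_melted·334000 = 51986  ⇒  m_melted ≈ 0.1556 kg.

m_melted ≈ 0.156 kg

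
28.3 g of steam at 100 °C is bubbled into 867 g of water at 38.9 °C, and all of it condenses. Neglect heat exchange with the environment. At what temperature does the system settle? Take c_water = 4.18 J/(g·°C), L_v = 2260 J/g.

T_f ≈ 57.9 °C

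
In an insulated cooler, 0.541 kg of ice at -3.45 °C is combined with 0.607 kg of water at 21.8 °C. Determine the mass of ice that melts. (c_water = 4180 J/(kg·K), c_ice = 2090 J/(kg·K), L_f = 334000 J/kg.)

Cooling the water to 0 °C releases 0.607×4180×21.8 = 55312 J.
Warming the ice to 0 °C takes 0.541×2090×3.45 = 3900.9 J, leaving 51411 J for melting.
Melting all 0.541 kg of ice would need 0.541×334000 = 180694 J.
51411 J < 180694 J, so only part of the ice melts and the system sits at 0 °C.
m_melted×334000 = 51411  ⇒  m_melted ≈ 0.1539 kg.

m_melted ≈ 0.154 kg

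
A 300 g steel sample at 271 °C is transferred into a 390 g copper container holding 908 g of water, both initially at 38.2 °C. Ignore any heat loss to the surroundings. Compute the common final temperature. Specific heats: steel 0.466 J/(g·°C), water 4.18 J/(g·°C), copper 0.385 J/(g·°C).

Taking heat into each body as positive, Σ m c ΔT = 0:
300*0.466*(T − 271) + 908*4.18*(T − 38.2) + 390*0.385*(T − 38.2) = 0
139.8(T − 271) + 3795.4(T − 38.2) + 150.15(T − 38.2) = 0
(139.8 + 3795.4 + 150.15) T = 139.8*271 + 3795.4*38.2 + 150.15*38.2
T = 188607/4085.4 ≈ 46.17 °C

T_f ≈ 46.2 °C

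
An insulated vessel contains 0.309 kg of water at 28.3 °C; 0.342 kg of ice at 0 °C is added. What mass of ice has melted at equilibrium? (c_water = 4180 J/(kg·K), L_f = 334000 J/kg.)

m_melted ≈ 0.109 kg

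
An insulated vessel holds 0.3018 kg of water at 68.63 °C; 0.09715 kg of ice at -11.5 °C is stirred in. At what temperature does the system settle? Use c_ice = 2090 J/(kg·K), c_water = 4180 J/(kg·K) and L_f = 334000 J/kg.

T_f ≈ 31.1 °C

Setting the total heat transfer to zero:
warm ice to 0 °C: 0.09715·2090·(0 − (-11.5)) = 2335; melt ice: 0.09715·334000 = 32448; warm the meltwater: 406.09 T; water: 1261.5(T − 68.63)
1667.6 T = 86578 − 34783 = 51795
T ≈ 31.06 °C. Since T > 0 °C, the all-ice-melts assumption holds.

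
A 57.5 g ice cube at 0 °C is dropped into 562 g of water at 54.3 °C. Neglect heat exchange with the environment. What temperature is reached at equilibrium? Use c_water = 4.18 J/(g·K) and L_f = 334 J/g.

T_f ≈ 41.8 °C

Net heat exchanged in the isolated system is zero:
melt ice: 57.5×334 = 19205
  meltwater 0→T: 57.5×4.18×T = 240.35 T
  water cools: 562×4.18×(T − 54.3) = 2349.2(T − 54.3)
2589.5 T = 127559 − 19205 = 108354
T ≈ 41.84 °C (positive, so assuming full melt was valid).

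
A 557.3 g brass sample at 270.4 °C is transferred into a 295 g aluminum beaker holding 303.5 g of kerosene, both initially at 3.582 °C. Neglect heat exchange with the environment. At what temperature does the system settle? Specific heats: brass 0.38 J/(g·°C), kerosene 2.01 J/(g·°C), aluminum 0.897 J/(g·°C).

With ΣQ=0 the equilibrium temperature is the m·c-weighted mean:
T_f = (211.77·270.4 + 610.03·3.582 + 264.62·3.582) / (211.77 + 610.03 + 264.62)
    = 60397 / 1086.4 ≈ 55.59 °C

T_f ≈ 55.6 °C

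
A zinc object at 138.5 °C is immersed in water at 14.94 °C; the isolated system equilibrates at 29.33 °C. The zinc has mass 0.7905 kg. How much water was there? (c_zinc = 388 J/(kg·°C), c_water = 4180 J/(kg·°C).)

|Q_zinc| = |Q_water|:
0.7905×388×(138.5 − 29.33) = m×4180×(29.33 − 14.94)
60150 m = 33484  ⇒  m ≈ 0.5567 kg

m ≈ 0.557 kg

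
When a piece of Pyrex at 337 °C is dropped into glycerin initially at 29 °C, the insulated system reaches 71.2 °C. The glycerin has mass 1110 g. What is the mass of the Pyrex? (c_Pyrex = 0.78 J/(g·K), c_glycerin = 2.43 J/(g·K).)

Taking heat into each body as positive, Σ m c ΔT = 0:
m·0.78·(71.2 − 337) + 1110·2.43·(71.2 − 29) = 0
-207.32 m = -113826
m = -113826/-207.32 ≈ 549 g

m ≈ 549 g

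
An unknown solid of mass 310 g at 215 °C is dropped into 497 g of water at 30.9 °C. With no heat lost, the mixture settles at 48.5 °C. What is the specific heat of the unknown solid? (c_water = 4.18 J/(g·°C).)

c ≈ 0.708 J/(g·°C)

Heat lost by the unknown solid = heat gained by the water:
310×c×(215 − 48.5) = 497×4.18×(48.5 − 30.9)
51615 c = 36563  ⇒  c ≈ 0.7084 J/(g·°C)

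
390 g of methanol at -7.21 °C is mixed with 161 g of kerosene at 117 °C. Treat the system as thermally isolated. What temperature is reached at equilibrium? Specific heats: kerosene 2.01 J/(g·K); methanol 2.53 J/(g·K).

T_f ≈ 23.5 °C

Set heat shed by the hot body equal to heat absorbed by the cold body:
161*2.01*(117 − T) = 390*2.53*(T − (-7.21))
323.61(117 − T) = 986.7(T − (-7.21))
1310.3 T = 30748  ⇒  T ≈ 23.47 °C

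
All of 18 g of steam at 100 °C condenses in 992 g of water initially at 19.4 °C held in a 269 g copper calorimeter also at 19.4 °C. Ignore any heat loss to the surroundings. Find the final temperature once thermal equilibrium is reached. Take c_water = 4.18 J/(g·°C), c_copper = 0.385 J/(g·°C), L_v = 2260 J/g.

T_f ≈ 30.2 °C

Net heat exchanged in the isolated system is zero:
latent heat released on condensation: 18·2260 = 40680
  condensate cools 100→T: 18·4.18·(T − 100) = 75.24(T − 100)
  water warms: 992·4.18·(T − 19.4) = 4146.6(T − 19.4)
  copper cup: 269·0.385·(T − 19.4) = 103.56(T − 19.4)
4325.4 T = 40680 + 7524 + 82452 = 130656
T ≈ 30.21 °C (< 100 °C, so full condensation is consistent).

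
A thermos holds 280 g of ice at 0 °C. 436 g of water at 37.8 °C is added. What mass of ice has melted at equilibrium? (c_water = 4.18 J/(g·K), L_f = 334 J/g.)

Heat available from the water dropping to 0 °C: 436×4.18×37.8 = 68890 J.
Melting all 280 g of ice would need 280×334 = 93520 J.
68890 J < 93520 J, so only part of the ice melts and the system sits at 0 °C.
Mass melted = 68890/334 ≈ 206.3 g.

m_melted ≈ 206 g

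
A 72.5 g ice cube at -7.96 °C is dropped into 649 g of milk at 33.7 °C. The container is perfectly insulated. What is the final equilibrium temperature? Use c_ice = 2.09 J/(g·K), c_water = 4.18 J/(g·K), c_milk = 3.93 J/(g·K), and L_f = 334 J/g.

Energy conservation, ΣQ = 0:
warm ice to 0 °C: 72.5·2.09·(0 − (-7.96)) = 1206.1; fusion: m_ice L_f = 72.5·334 = 24215; warm the meltwater: 303.05 T; milk: 2550.6(T − 33.7)
2853.6 T = 85954 − 25421 = 60533
T ≈ 21.21 °C. Since T > 0 °C, the all-ice-melts assumption holds.

T_f ≈ 21.2 °C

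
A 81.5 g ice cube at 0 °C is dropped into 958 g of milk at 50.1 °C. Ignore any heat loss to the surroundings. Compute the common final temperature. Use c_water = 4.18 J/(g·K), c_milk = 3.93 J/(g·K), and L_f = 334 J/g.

Conservation of energy gives ΣQ = 0:
latent heat to melt: 81.5·334 = 27221; meltwater 0→T: 81.5·4.18·T = 340.67 T; milk: 3764.9(T − 50.1)
4105.6 T = 188623 − 27221 = 161402
T ≈ 39.31 °C. Since T > 0 °C, the all-ice-melts assumption holds.

T_f ≈ 39.3 °C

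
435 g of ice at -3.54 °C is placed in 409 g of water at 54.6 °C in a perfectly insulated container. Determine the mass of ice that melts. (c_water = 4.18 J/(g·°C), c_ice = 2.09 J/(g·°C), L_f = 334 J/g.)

Cooling the water to 0 °C releases 409×4.18×54.6 = 93345 J.
Warming the ice to 0 °C takes 435×2.09×3.54 = 3218.4 J, leaving 90127 J for melting.
Fully melting the ice requires m_ice L_f = 435×334 = 145290 J.
Since 90127 < 145290 J, not all the ice melts; equilibrium is at 0 °C.
Mass melted = 90127/334 ≈ 269.8 g.

m_melted ≈ 270 g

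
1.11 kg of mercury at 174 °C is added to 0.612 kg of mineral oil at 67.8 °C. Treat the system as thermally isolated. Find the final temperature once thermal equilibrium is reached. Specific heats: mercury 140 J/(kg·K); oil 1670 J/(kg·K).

Net heat exchanged in the isolated system is zero:
1.11·140·(T − 174) + 0.612·1670·(T − 67.8) = 0
1177.4 T = 96334
T = 96334 / 1177.4 = 81.8 °C

T_f ≈ 81.8 °C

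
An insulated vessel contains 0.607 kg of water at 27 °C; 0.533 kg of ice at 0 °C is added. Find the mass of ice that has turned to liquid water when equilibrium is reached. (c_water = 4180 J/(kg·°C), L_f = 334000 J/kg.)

Heat available from the water dropping to 0 °C: 0.607×4180×27 = 68506 J.
Melting all 0.533 kg of ice would need 0.533×334000 = 178022 J.
Since 68506 < 178022 J, not all the ice melts; equilibrium is at 0 °C.
m_melt = 68506 / L_f = 0.2051 kg.

m_melted ≈ 0.205 kg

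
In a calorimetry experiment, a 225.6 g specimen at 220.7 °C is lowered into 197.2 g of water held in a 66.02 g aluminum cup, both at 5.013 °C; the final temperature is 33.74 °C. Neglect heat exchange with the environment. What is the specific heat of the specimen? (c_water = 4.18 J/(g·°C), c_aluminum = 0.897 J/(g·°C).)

Energy conservation, ΣQ = 0:
225.6×c×(33.74 − 220.7) + 197.2×4.18×(33.74 − 5.013) + 66.02×0.897×(33.74 − 5.013) = 0
-42178 c = -25381
c = -25381/-42178 ≈ 0.6018 J/(g·°C)

c ≈ 0.602 J/(g·°C)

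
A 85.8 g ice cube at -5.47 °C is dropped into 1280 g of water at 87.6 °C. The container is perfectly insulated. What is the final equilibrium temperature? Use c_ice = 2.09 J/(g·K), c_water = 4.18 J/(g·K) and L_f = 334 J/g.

T_f ≈ 76.9 °C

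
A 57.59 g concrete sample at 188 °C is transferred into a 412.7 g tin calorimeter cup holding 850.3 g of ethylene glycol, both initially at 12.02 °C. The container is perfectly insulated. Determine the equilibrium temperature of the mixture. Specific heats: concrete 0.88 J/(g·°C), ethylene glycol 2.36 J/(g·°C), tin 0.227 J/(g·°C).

T_f ≈ 16.2 °C

Net heat exchanged in the isolated system is zero:
57.59×0.88×(T − 188) + 850.3×2.36×(T − 12.02) + 412.7×0.227×(T − 12.02) = 0
(50.68 + 2006.7 + 93.68) T = 50.68×188 + 2006.7×12.02 + 93.68×12.02
T = 34774/2151.1 ≈ 16.17 °C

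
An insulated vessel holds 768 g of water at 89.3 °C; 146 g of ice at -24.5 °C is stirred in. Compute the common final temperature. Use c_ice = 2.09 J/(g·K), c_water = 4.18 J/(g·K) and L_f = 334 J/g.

T_f ≈ 60.3 °C

Heat gained plus heat lost sum to zero:
warm ice to 0 °C: 146·2.09·(0 − (-24.5)) = 7475.9; fusion: m_ice L_f = 146·334 = 48764; warm the meltwater: 610.28 T; water: 3210.2(T − 89.3)
3820.5 T = 286674 − 56240 = 230435
T ≈ 60.31 °C — above 0 °C, consistent with complete melting.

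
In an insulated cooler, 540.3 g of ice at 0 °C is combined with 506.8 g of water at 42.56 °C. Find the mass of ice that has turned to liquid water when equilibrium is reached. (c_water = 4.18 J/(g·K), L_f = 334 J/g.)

m_melted ≈ 270 g

Water can give up m c ΔT = 506.8·4.18·42.56 = 90160 J before reaching 0 °C.
Melting all 540.3 g of ice would need 540.3·334 = 180460 J.
That's not enough to melt it all — equilibrium is at 0 °C with ice remaining.
m_melt = 90160 / L_f = 269.9 g.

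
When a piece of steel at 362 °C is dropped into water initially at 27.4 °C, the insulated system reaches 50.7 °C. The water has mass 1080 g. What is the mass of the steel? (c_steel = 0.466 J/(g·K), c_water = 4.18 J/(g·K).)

m ≈ 725 g

Heat lost by the steel = heat gained by the water:
m×0.466×(362 − 50.7) = 1080×4.18×(50.7 − 27.4)
145.07 m = 105186  ⇒  m ≈ 725.1 g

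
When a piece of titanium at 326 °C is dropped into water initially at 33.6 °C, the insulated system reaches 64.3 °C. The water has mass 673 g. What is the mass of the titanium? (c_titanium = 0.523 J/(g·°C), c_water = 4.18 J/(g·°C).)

Setting the total heat transfer to zero:
m·0.523·(64.3 − 326) + 673·4.18·(64.3 − 33.6) = 0
-136.87 m = -86363
m = -86363/-136.87 ≈ 631 g

m ≈ 631 g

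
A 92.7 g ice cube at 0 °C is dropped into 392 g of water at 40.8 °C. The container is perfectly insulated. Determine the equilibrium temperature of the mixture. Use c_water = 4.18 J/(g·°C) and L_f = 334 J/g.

Energy balance with sensible and latent terms:
melt ice: 92.7·334 = 30962; meltwater 0→T: 92.7·4.18·T = 387.49 T; water cools: 392·4.18·(T − 40.8) = 1638.6(T − 40.8)
2026 T = 66853 − 30962 = 35891
T ≈ 17.72 °C (positive, so assuming full melt was valid).

T_f ≈ 17.7 °C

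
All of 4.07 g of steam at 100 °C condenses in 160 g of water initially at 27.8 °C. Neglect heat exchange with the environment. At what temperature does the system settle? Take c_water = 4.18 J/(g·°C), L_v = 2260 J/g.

T_f ≈ 43.0 °C

Setting the total heat transfer to zero:
condense steam: −4.07·2260 = −9198.2; condensate cools 100→T: 4.07·4.18·(T − 100) = 17.01(T − 100); water warms: 160·4.18·(T − 27.8) = 668.8(T − 27.8)
685.81 T = 9198.2 + 1701.3 + 18593 = 29492
T ≈ 43.00 °C, under the boiling point, so the assumption holds.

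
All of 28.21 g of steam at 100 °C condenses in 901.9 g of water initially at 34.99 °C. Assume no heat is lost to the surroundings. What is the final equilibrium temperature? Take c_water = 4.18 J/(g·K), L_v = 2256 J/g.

T_f ≈ 53.3 °C

Conservation of energy gives ΣQ = 0:
latent heat released on condensation: 28.21·2256 = 63642
  condensed water 100 °C→T: 117.92(T − 100)
  water warms: 901.9·4.18·(T − 34.99) = 3769.9(T − 34.99)
3887.9 T = 63642 + 11792 + 131910 = 207344
T ≈ 53.33 °C (< 100 °C, so full condensation is consistent).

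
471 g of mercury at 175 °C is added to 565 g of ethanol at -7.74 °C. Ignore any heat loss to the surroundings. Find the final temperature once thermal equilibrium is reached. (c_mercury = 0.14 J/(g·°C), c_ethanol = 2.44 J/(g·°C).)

T_f ≈ 0.6 °C

Taking heat into each body as positive, Σ m c ΔT = 0:
471×0.14×(T − 175) + 565×2.44×(T − (-7.74)) = 0
65.94(T − 175) + 1378.6(T − (-7.74)) = 0
(65.94 + 1378.6) T = 65.94×175 + 1378.6×(-7.74)
T = 869.14 / 1444.5 = 0.602 °C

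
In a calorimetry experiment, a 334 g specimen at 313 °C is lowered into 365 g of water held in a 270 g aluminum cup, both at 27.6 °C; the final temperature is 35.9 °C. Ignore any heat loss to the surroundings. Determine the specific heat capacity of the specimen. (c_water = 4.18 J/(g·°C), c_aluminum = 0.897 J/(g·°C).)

c ≈ 0.159 J/(g·°C)

Heat gained plus heat lost sum to zero:
334×c×(35.9 − 313) + 365×4.18×(35.9 − 27.6) + 270×0.897×(35.9 − 27.6) = 0
-92551 c = -14673
c = -14673/-92551 ≈ 0.1585 J/(g·°C)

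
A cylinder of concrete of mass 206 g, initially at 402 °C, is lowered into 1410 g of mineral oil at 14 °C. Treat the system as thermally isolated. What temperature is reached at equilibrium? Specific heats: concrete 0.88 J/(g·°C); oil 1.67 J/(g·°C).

Heat gained plus heat lost sum to zero:
206·0.88·(T − 402) + 1410·1.67·(T − 14) = 0
181.28(T − 402) + 2354.7(T − 14) = 0
2536 T = 105840
T = 105840/2536 ≈ 41.74 °C

T_f ≈ 41.7 °C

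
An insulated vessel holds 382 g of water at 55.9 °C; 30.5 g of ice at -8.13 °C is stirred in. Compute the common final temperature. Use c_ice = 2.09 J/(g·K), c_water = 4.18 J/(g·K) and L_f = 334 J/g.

T_f ≈ 45.6 °C

Energy conservation, ΣQ = 0:
warm ice to 0 °C: 30.5×2.09×(0 − (-8.13)) = 518.25; melt ice: 30.5×334 = 10187; meltwater 0→T: 30.5×4.18×T = 127.49 T; water cools: 382×4.18×(T − 55.9) = 1596.8(T − 55.9)
1724.2 T = 89259 − 10705 = 78554
T ≈ 45.56 °C. Since T > 0 °C, the all-ice-melts assumption holds.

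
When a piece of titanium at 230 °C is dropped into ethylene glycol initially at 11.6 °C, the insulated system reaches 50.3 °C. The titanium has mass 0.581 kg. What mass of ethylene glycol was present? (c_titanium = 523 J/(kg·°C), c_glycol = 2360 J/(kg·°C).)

m ≈ 0.598 kg

Heat gained plus heat lost sum to zero:
0.581·523·(50.3 − 230) + m·2360·(50.3 − 11.6) = 0
91332 m = 54604
m = 54604/91332 ≈ 0.5979 kg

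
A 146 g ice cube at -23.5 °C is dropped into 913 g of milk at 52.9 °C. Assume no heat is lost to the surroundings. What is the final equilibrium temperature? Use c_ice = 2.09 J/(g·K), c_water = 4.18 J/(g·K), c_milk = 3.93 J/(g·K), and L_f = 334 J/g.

T_f ≈ 31.9 °C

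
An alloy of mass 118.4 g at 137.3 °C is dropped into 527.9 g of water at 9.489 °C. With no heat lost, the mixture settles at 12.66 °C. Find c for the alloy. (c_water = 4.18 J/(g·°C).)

c ≈ 0.474 J/(g·°C)

Net heat exchanged in the isolated system is zero:
118.4×c×(12.66 − 137.3) + 527.9×4.18×(12.66 − 9.489) = 0
-14757 c = -6997.2
c = -6997.2/-14757 ≈ 0.4741 J/(g·°C)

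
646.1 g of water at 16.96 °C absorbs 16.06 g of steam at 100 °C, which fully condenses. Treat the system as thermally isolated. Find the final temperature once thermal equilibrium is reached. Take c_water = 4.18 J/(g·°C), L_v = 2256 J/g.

T_f ≈ 32.1 °C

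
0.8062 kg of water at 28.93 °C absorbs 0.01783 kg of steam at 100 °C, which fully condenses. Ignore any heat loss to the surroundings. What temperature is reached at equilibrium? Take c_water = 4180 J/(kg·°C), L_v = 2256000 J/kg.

T_f ≈ 42.1 °C

Heat gained plus heat lost sum to zero:
latent heat released on condensation: 0.01783·2256000 = 40224; condensed water 100 °C→T: 74.53(T − 100); water warms: 0.8062·4180·(T − 28.93) = 3369.9(T − 28.93)
3444.4 T = 40224 + 7452.9 + 97492 = 145169
T ≈ 42.15 °C, under the boiling point, so the assumption holds.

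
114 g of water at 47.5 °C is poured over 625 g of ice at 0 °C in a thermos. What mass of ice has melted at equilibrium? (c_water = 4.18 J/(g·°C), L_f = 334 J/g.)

m_melted ≈ 67.8 g

Water can give up m c ΔT = 114×4.18×47.5 = 22635 J before reaching 0 °C.
Fully melting the ice requires m_ice L_f = 625×334 = 208750 J.
Since 22635 < 208750 J, not all the ice melts; equilibrium is at 0 °C.
Mass melted = 22635/334 ≈ 67.77 g.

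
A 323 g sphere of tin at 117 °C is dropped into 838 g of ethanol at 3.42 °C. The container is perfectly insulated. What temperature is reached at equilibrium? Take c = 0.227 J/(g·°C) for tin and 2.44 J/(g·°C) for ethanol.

Net heat exchanged in the isolated system is zero:
323·0.227·(T − 117) + 838·2.44·(T − 3.42) = 0
2118 T = 15571
T ≈ 7.35 °C

T_f ≈ 7.4 °C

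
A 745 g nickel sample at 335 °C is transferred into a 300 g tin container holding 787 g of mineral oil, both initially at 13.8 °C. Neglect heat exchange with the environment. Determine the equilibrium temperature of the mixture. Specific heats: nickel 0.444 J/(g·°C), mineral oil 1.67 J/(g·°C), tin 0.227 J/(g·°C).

Net heat exchanged in the isolated system is zero:
745*0.444*(T − 335) + 787*1.67*(T − 13.8) + 300*0.227*(T − 13.8) = 0
330.78(T − 335) + 1314.3(T − 13.8) + 68.1(T − 13.8) = 0
(330.78 + 1314.3 + 68.1) T = 330.78*335 + 1314.3*13.8 + 68.1*13.8
T = 129888/1713.2 ≈ 75.82 °C

T_f ≈ 75.8 °C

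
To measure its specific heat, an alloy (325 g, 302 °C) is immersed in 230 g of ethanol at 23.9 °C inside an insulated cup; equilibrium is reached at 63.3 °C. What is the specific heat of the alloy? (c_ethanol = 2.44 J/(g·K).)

c ≈ 0.285 J/(g·K)

Heat lost by the alloy = heat gained by the ethanol:
325·c·(302 − 63.3) = 230·2.44·(63.3 − 23.9)
77578 c = 22111  ⇒  c ≈ 0.285 J/(g·K)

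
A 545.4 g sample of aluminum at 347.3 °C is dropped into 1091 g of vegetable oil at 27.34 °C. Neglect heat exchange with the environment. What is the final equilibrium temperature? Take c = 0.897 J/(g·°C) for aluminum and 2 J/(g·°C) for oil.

T_f ≈ 85.9 °C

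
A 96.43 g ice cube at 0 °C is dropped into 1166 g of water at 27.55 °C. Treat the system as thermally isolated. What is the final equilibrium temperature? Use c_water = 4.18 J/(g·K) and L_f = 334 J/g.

T_f ≈ 19.3 °C

Let T be the final temperature. ΣQ_i = 0:
melt ice: 96.43·334 = 32208; meltwater 0→T: 96.43·4.18·T = 403.08 T; water cools: 1166·4.18·(T − 27.55) = 4873.9(T − 27.55)
5277 T = 134275 − 32208 = 102068
T ≈ 19.34 °C (positive, so assuming full melt was valid).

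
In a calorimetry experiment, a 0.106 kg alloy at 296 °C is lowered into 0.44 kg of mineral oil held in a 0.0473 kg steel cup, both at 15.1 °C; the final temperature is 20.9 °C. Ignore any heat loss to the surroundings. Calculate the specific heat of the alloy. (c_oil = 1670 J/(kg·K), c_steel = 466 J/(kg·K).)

c ≈ 151 J/(kg·K)

Conservation of energy gives ΣQ = 0:
0.106·c·(20.9 − 296) + 0.44·1670·(20.9 − 15.1) + 0.0473·466·(20.9 − 15.1) = 0
-29.16 c = -4389.7
c = -4389.7/-29.16 ≈ 150.5 J/(kg·K)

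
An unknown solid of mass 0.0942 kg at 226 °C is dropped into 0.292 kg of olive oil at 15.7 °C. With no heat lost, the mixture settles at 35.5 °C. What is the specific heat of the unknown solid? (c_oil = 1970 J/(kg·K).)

m_s c (T_s − T_f) = m_oil c_oil (T_f − T_0):
0.0942·c·(226 − 35.5) = 0.292·1970·(35.5 − 15.7)
17.95 c = 11390  ⇒  c ≈ 634.7 J/(kg·K)

c ≈ 635 J/(kg·K)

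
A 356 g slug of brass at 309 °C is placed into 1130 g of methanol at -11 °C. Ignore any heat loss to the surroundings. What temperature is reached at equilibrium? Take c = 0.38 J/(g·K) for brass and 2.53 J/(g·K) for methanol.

Set heat shed by the hot body equal to heat absorbed by the cold body:
356*0.38*(309 − T) = 1130*2.53*(T − (-11))
135.28(309 − T) = 2858.9(T − (-11))
2994.2 T = 10354  ⇒  T ≈ 3.46 °C

T_f ≈ 3.5 °C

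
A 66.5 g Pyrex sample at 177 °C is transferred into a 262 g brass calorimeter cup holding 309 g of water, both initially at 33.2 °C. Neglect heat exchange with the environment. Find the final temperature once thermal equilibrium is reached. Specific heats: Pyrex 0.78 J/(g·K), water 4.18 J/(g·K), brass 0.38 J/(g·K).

Let T be the final temperature. ΣQ_i = 0:
66.5*0.78*(T − 177) + 309*4.18*(T − 33.2) + 262*0.38*(T − 33.2) = 0
51.87(T − 177) + 1291.6(T − 33.2) + 99.56(T − 33.2) = 0
(51.87 + 1291.6 + 99.56) T = 51.87*177 + 1291.6*33.2 + 99.56*33.2
T = 55368/1443 ≈ 38.37 °C

T_f ≈ 38.4 °C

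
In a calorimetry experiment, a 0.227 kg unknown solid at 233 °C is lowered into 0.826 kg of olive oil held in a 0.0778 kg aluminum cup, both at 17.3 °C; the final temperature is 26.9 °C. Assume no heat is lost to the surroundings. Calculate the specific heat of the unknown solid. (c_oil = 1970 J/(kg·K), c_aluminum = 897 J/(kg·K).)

Setting the total heat transfer to zero:
0.227×c×(26.9 − 233) + 0.826×1970×(26.9 − 17.3) + 0.0778×897×(26.9 − 17.3) = 0
-46.78 c = -16291
c = -16291/-46.78 ≈ 348.2 J/(kg·K)

c ≈ 348 J/(kg·K)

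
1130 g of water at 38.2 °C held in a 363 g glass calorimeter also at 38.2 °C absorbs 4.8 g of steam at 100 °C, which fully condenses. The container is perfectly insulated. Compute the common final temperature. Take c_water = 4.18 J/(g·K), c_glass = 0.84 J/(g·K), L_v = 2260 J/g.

Conservation of energy gives ΣQ = 0:
condense steam: −4.8·2260 = −10848
  condensed water 100 °C→T: 20.06(T − 100)
  original water: 4723.4(T − 38.2)
  cup: 304.92(T − 38.2)
5048.4 T = 10848 + 2006.4 + 192082 = 204936
T ≈ 40.59 °C — below 100 °C, confirming all the steam condensed.

T_f ≈ 40.6 °C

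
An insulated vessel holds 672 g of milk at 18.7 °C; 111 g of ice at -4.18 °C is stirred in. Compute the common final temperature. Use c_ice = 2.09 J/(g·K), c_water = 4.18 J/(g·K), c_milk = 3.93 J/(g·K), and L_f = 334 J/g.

T_f ≈ 3.7 °C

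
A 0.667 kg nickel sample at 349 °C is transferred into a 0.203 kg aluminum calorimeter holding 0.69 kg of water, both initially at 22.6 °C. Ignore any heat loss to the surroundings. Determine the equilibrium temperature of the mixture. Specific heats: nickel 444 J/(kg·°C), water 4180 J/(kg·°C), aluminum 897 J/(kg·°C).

T_f ≈ 51.3 °C

Setting the total heat transfer to zero:
0.667×444×(T − 349) + 0.69×4180×(T − 22.6) + 0.203×897×(T − 22.6) = 0
296.15(T − 349) + 2884.2(T − 22.6) + 182.09(T − 22.6) = 0
3362.4 T = 172654
T = 172654 / 3362.4 = 51.3 °C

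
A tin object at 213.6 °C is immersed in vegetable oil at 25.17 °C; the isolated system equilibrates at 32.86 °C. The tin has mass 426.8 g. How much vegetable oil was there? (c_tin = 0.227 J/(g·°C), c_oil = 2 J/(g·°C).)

m ≈ 1140 g

Net heat exchanged in the isolated system is zero:
426.8·0.227·(32.86 − 213.6) + m·2·(32.86 − 25.17) = 0
15.38 m = 17511
m = 17511/15.38 ≈ 1139 g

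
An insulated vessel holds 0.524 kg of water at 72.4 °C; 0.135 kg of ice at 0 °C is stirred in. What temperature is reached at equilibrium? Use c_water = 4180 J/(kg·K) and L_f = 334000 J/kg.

T_f ≈ 41.2 °C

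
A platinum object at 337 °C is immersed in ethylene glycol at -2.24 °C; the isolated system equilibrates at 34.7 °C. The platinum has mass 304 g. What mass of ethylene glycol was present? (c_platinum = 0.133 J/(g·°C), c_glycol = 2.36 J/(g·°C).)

Energy conservation, ΣQ = 0:
304·0.133·(34.7 − 337) + m·2.36·(34.7 − (-2.24)) = 0
87.18 m = 12223
m = 12223/87.18 ≈ 140.2 g

m ≈ 140 g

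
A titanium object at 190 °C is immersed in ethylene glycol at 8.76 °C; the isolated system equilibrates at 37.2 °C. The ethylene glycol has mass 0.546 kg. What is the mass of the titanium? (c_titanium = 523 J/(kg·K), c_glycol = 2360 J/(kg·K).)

|Q_titanium| = |Q_glycol|:
m·523·(190 − 37.2) = 0.546·2360·(37.2 − 8.76)
79914 m = 36647  ⇒  m ≈ 0.4586 kg

m ≈ 0.459 kg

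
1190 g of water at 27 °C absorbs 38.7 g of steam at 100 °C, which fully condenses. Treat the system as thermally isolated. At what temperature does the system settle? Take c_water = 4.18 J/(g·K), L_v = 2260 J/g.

T_f ≈ 46.3 °C

Conservation of energy gives ΣQ = 0:
steam→water at 100 °C releases m L_v = 38.7×2260 = 87462
  condensed water 100 °C→T: 161.77(T − 100)
  water warms: 1190×4.18×(T − 27) = 4974.2(T − 27)
5136 T = 87462 + 16177 + 134303 = 237942
T ≈ 46.33 °C, under the boiling point, so the assumption holds.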